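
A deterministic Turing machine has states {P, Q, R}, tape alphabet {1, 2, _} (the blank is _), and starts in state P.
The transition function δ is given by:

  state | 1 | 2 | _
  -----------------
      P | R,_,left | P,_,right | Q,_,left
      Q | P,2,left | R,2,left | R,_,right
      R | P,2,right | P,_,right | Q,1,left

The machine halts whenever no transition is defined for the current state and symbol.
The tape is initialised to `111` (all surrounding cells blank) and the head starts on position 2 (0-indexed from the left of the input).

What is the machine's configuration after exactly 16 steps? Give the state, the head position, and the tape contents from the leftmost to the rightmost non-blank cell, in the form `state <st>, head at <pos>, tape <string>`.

P | __11[1]_   read 1 → write _, move left, go to R
R | __1[1]__   read 1 → write 2, move right, go to P
P | __12[_]_   read _ → write _, move left, go to Q
Q | __1[2]__   read 2 → write 2, move left, go to R
R | __[1]2__   read 1 → write 2, move right, go to P
P | __2[2]__   read 2 → write _, move right, go to P
P | __2_[_]_   read _ → write _, move left, go to Q
Q | __2[_]__   read _ → write _, move right, go to R
R | __2_[_]_   read _ → write 1, move left, go to Q
Q | __2[_]1_   read _ → write _, move right, go to R
R | __2_[1]_   read 1 → write 2, move right, go to P
P | __2_2[_]   read _ → write _, move left, go to Q
Q | __2_[2]_   read 2 → write 2, move left, go to R
R | __2[_]2_   read _ → write 1, move left, go to Q
Q | __[2]12_   read 2 → write 2, move left, go to R
R | _[_]212_   read _ → write 1, move left, go to Q
Q | [_]1212_
After 16 steps: state Q, head at -2, tape 1212.

state Q, head at -2, tape 1212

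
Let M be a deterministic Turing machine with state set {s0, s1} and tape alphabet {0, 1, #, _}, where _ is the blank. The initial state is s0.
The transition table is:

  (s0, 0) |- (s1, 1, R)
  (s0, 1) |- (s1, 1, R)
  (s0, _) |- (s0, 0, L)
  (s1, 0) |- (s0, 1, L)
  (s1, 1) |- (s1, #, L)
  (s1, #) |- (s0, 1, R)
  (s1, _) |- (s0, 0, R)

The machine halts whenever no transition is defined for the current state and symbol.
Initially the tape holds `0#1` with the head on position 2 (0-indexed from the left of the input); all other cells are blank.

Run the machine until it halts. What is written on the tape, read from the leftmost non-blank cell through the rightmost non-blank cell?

01###

s0 | 0#[1]__   read 1 → write 1, move R, go to s1
s1 | 0#1[_]_   read _ → write 0, move R, go to s0
s0 | 0#10[_]   read _ → write 0, move L, go to s0
s0 | 0#1[0]0   read 0 → write 1, move R, go to s1
s1 | 0#11[0]   read 0 → write 1, move L, go to s0
s0 | 0#1[1]1   read 1 → write 1, move R, go to s1
s1 | 0#11[1]   read 1 → write #, move L, go to s1
s1 | 0#1[1]#   read 1 → write #, move L, go to s1
s1 | 0#[1]##   read 1 → write #, move L, go to s1
s1 | 0[#]###   read # → write 1, move R, go to s0
s0 | 01[#]##
The non-blank tape span at halt is 01###.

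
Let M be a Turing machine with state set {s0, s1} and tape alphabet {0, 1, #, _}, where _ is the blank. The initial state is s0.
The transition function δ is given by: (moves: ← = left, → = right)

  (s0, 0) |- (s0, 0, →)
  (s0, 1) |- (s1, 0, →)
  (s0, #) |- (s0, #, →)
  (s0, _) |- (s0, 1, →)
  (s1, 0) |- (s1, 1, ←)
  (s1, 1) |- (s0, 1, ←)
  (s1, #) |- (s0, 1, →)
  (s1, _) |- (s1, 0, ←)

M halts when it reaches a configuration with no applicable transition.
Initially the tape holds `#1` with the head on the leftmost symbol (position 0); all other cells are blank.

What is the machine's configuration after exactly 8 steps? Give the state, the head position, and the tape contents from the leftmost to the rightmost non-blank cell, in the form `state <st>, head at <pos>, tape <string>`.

state s1, head at 0, tape 111

s0 | [#]1_   read # → write #, move →, go to s0
s0 | #[1]_   read 1 → write 0, move →, go to s1
s1 | #0[_]   read _ → write 0, move ←, go to s1
s1 | #[0]0   read 0 → write 1, move ←, go to s1
s1 | [#]10   read # → write 1, move →, go to s0
s0 | 1[1]0   read 1 → write 0, move →, go to s1
s1 | 10[0]   read 0 → write 1, move ←, go to s1
s1 | 1[0]1   read 0 → write 1, move ←, go to s1
s1 | [1]11
After 8 steps: state s1, head at 0, tape 111.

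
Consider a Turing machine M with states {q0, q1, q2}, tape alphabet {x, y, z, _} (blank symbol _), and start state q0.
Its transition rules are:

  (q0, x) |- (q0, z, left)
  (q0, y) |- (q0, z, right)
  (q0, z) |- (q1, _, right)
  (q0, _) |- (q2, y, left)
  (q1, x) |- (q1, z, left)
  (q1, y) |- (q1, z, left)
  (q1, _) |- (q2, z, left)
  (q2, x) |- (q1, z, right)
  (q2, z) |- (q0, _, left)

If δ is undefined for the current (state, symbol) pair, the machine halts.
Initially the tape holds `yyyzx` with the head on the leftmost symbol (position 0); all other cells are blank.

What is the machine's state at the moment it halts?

q0 | [y]yyzx   read y → write z, move right, go to q0
q0 | z[y]yzx   read y → write z, move right, go to q0
q0 | zz[y]zx   read y → write z, move right, go to q0
q0 | zzz[z]x   read z → write _, move right, go to q1
q1 | zzz_[x]   read x → write z, move left, go to q1
q1 | zzz[_]z   read _ → write z, move left, go to q2
q2 | zz[z]zz   read z → write _, move left, go to q0
q0 | z[z]_zz   read z → write _, move right, go to q1
q1 | z_[_]zz   read _ → write z, move left, go to q2
q2 | z[_]zzz
No transition is defined for (q2, _); M halts in state q2.

q2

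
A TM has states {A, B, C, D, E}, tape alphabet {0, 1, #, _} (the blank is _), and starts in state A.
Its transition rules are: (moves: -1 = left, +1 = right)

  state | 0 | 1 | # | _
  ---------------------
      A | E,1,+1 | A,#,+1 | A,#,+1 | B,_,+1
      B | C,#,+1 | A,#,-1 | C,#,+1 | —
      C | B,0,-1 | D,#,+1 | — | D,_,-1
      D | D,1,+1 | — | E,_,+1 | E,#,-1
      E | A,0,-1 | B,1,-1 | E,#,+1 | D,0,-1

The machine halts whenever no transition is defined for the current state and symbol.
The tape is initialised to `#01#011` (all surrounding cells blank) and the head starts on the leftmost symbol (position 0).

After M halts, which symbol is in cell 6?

#

state=A head=0 tape=[#]01#011__   (A,#)→(A,#,+1)
state=A head=1 tape=#[0]1#011__   (A,0)→(E,1,+1)
state=E head=2 tape=#1[1]#011__   (E,1)→(B,1,-1)
state=B head=1 tape=#[1]1#011__   (B,1)→(A,#,-1)
state=A head=0 tape=[#]#1#011__   (A,#)→(A,#,+1)
state=A head=1 tape=#[#]1#011__   (A,#)→(A,#,+1)
state=A head=2 tape=##[1]#011__   (A,1)→(A,#,+1)
state=A head=3 tape=###[#]011__   (A,#)→(A,#,+1)
state=A head=4 tape=####[0]11__   (A,0)→(E,1,+1)
state=E head=5 tape=####1[1]1__   (E,1)→(B,1,-1)
state=B head=4 tape=####[1]11__   (B,1)→(A,#,-1)
state=A head=3 tape=###[#]#11__   (A,#)→(A,#,+1)
state=A head=4 tape=####[#]11__   (A,#)→(A,#,+1)
state=A head=5 tape=#####[1]1__   (A,1)→(A,#,+1)
state=A head=6 tape=######[1]__   (A,1)→(A,#,+1)
state=A head=7 tape=#######[_]_   (A,_)→(B,_,+1)
state=B head=8 tape=#######_[_]
Cell 6 holds # when M halts.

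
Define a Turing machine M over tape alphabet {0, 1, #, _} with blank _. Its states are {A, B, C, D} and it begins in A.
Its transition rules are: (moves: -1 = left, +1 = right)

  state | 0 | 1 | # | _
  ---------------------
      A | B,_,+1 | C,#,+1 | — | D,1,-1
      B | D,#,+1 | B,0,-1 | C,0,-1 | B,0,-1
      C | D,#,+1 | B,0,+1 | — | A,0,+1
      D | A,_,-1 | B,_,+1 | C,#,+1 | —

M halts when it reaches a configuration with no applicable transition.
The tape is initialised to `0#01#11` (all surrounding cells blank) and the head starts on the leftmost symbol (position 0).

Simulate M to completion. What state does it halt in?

state=A head=0 tape=[0]#01#11   (A,0)→(B,_,+1)
state=B head=1 tape=_[#]01#11   (B,#)→(C,0,-1)
state=C head=0 tape=[_]001#11   (C,_)→(A,0,+1)
state=A head=1 tape=0[0]01#11   (A,0)→(B,_,+1)
state=B head=2 tape=0_[0]1#11   (B,0)→(D,#,+1)
state=D head=3 tape=0_#[1]#11   (D,1)→(B,_,+1)
state=B head=4 tape=0_#_[#]11   (B,#)→(C,0,-1)
state=C head=3 tape=0_#[_]011   (C,_)→(A,0,+1)
state=A head=4 tape=0_#0[0]11   (A,0)→(B,_,+1)
state=B head=5 tape=0_#0_[1]1   (B,1)→(B,0,-1)
state=B head=4 tape=0_#0[_]01   (B,_)→(B,0,-1)
state=B head=3 tape=0_#[0]001   (B,0)→(D,#,+1)
state=D head=4 tape=0_##[0]01   (D,0)→(A,_,-1)
state=A head=3 tape=0_#[#]_01
No transition is defined for (A, #); M halts in state A.

A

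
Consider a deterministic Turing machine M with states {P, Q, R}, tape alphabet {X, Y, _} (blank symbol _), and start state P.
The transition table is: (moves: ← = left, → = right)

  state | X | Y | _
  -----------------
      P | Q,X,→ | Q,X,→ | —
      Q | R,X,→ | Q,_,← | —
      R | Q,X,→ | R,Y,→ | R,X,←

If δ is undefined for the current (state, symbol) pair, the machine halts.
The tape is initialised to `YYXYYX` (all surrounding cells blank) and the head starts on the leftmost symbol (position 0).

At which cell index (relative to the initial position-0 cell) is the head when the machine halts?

6

state=P head=0 tape=[Y]YXYYX_   (P,Y)→(Q,X,→)
state=Q head=1 tape=X[Y]XYYX_   (Q,Y)→(Q,_,←)
state=Q head=0 tape=[X]_XYYX_   (Q,X)→(R,X,→)
state=R head=1 tape=X[_]XYYX_   (R,_)→(R,X,←)
state=R head=0 tape=[X]XXYYX_   (R,X)→(Q,X,→)
state=Q head=1 tape=X[X]XYYX_   (Q,X)→(R,X,→)
state=R head=2 tape=XX[X]YYX_   (R,X)→(Q,X,→)
state=Q head=3 tape=XXX[Y]YX_   (Q,Y)→(Q,_,←)
state=Q head=2 tape=XX[X]_YX_   (Q,X)→(R,X,→)
state=R head=3 tape=XXX[_]YX_   (R,_)→(R,X,←)
state=R head=2 tape=XX[X]XYX_   (R,X)→(Q,X,→)
state=Q head=3 tape=XXX[X]YX_   (Q,X)→(R,X,→)
state=R head=4 tape=XXXX[Y]X_   (R,Y)→(R,Y,→)
state=R head=5 tape=XXXXY[X]_   (R,X)→(Q,X,→)
state=Q head=6 tape=XXXXYX[_]
At halt the head is at cell 6.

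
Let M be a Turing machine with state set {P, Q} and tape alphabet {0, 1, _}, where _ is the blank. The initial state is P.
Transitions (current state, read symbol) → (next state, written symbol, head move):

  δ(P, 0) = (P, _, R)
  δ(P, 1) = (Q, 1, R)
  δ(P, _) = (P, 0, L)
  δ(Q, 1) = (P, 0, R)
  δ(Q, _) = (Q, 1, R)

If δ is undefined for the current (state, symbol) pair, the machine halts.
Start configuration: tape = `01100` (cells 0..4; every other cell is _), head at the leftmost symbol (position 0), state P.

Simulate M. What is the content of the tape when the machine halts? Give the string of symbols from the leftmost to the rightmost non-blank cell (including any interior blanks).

state=P head=0 tape=[0]1100__   (P,0)→(P,_,R)
state=P head=1 tape=_[1]100__   (P,1)→(Q,1,R)
state=Q head=2 tape=_1[1]00__   (Q,1)→(P,0,R)
state=P head=3 tape=_10[0]0__   (P,0)→(P,_,R)
state=P head=4 tape=_10_[0]__   (P,0)→(P,_,R)
state=P head=5 tape=_10__[_]_   (P,_)→(P,0,L)
state=P head=4 tape=_10_[_]0_   (P,_)→(P,0,L)
state=P head=3 tape=_10[_]00_   (P,_)→(P,0,L)
state=P head=2 tape=_1[0]000_   (P,0)→(P,_,R)
state=P head=3 tape=_1_[0]00_   (P,0)→(P,_,R)
state=P head=4 tape=_1__[0]0_   (P,0)→(P,_,R)
state=P head=5 tape=_1___[0]_   (P,0)→(P,_,R)
state=P head=6 tape=_1____[_]   (P,_)→(P,0,L)
state=P head=5 tape=_1___[_]0   (P,_)→(P,0,L)
state=P head=4 tape=_1__[_]00   (P,_)→(P,0,L)
state=P head=3 tape=_1_[_]000   (P,_)→(P,0,L)
state=P head=2 tape=_1[_]0000   (P,_)→(P,0,L)
state=P head=1 tape=_[1]00000   (P,1)→(Q,1,R)
state=Q head=2 tape=_1[0]0000
The non-blank tape span at halt is 100000.

100000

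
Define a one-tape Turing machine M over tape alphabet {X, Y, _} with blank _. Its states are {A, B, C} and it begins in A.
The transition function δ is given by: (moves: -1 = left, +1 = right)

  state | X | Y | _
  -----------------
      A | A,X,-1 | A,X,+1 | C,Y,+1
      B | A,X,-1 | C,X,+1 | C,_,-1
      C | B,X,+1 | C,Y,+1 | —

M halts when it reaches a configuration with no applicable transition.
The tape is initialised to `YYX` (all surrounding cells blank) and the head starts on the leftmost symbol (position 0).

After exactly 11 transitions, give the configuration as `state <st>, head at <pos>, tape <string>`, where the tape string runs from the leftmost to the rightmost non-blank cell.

state=A head=0 tape=_[Y]YX   (A,Y)→(A,X,+1)
state=A head=1 tape=_X[Y]X   (A,Y)→(A,X,+1)
state=A head=2 tape=_XX[X]   (A,X)→(A,X,-1)
state=A head=1 tape=_X[X]X   (A,X)→(A,X,-1)
state=A head=0 tape=_[X]XX   (A,X)→(A,X,-1)
state=A head=-1 tape=[_]XXX   (A,_)→(C,Y,+1)
state=C head=0 tape=Y[X]XX   (C,X)→(B,X,+1)
state=B head=1 tape=YX[X]X   (B,X)→(A,X,-1)
state=A head=0 tape=Y[X]XX   (A,X)→(A,X,-1)
state=A head=-1 tape=[Y]XXX   (A,Y)→(A,X,+1)
state=A head=0 tape=X[X]XX   (A,X)→(A,X,-1)
state=A head=-1 tape=[X]XXX
After 11 steps: state A, head at -1, tape XXXX.

state A, head at -1, tape XXXX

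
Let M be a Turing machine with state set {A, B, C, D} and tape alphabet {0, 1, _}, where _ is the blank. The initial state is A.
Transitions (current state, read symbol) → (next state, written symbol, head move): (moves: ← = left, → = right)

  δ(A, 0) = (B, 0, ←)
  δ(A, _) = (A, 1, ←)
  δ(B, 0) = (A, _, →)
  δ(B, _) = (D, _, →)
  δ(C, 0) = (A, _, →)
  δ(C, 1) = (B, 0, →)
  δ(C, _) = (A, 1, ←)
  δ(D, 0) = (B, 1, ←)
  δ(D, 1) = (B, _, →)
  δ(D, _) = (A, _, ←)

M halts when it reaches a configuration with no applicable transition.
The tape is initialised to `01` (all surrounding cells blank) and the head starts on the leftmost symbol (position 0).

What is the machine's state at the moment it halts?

B

A | _[0]1   read 0 → write 0, move ←, go to B
B | [_]01   read _ → write _, move →, go to D
D | _[0]1   read 0 → write 1, move ←, go to B
B | [_]11   read _ → write _, move →, go to D
D | _[1]1   read 1 → write _, move →, go to B
B | __[1]
No transition is defined for (B, 1); M halts in state B.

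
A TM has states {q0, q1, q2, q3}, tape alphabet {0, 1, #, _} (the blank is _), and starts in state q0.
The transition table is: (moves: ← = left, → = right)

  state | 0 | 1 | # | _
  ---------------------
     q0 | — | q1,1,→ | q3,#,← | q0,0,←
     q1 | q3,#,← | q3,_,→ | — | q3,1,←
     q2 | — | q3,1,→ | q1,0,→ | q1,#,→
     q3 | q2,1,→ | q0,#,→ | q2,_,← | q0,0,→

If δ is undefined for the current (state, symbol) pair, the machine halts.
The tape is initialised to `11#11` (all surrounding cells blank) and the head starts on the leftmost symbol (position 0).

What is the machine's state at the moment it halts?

state=q0 head=0 tape=[1]1#11____   (q0,1)→(q1,1,→)
state=q1 head=1 tape=1[1]#11____   (q1,1)→(q3,_,→)
state=q3 head=2 tape=1_[#]11____   (q3,#)→(q2,_,←)
state=q2 head=1 tape=1[_]_11____   (q2,_)→(q1,#,→)
state=q1 head=2 tape=1#[_]11____   (q1,_)→(q3,1,←)
state=q3 head=1 tape=1[#]111____   (q3,#)→(q2,_,←)
state=q2 head=0 tape=[1]_111____   (q2,1)→(q3,1,→)
state=q3 head=1 tape=1[_]111____   (q3,_)→(q0,0,→)
state=q0 head=2 tape=10[1]11____   (q0,1)→(q1,1,→)
state=q1 head=3 tape=101[1]1____   (q1,1)→(q3,_,→)
state=q3 head=4 tape=101_[1]____   (q3,1)→(q0,#,→)
state=q0 head=5 tape=101_#[_]___   (q0,_)→(q0,0,←)
state=q0 head=4 tape=101_[#]0___   (q0,#)→(q3,#,←)
state=q3 head=3 tape=101[_]#0___   (q3,_)→(q0,0,→)
state=q0 head=4 tape=1010[#]0___   (q0,#)→(q3,#,←)
state=q3 head=3 tape=101[0]#0___   (q3,0)→(q2,1,→)
state=q2 head=4 tape=1011[#]0___   (q2,#)→(q1,0,→)
state=q1 head=5 tape=10110[0]___   (q1,0)→(q3,#,←)
state=q3 head=4 tape=1011[0]#___   (q3,0)→(q2,1,→)
state=q2 head=5 tape=10111[#]___   (q2,#)→(q1,0,→)
state=q1 head=6 tape=101110[_]__   (q1,_)→(q3,1,←)
state=q3 head=5 tape=10111[0]1__   (q3,0)→(q2,1,→)
state=q2 head=6 tape=101111[1]__   (q2,1)→(q3,1,→)
state=q3 head=7 tape=1011111[_]_   (q3,_)→(q0,0,→)
state=q0 head=8 tape=10111110[_]   (q0,_)→(q0,0,←)
state=q0 head=7 tape=1011111[0]0
No transition is defined for (q0, 0); M halts in state q0.

q0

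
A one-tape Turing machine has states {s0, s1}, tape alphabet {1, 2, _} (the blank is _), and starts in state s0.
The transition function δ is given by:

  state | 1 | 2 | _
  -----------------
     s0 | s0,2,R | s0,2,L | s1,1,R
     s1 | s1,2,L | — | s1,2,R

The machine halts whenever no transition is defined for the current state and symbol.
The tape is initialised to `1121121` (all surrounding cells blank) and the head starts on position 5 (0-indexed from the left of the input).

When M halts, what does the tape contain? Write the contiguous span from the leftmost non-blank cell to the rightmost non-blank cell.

s0 | _11211[2]1   read 2 → write 2, move L, go to s0
s0 | _1121[1]21   read 1 → write 2, move R, go to s0
s0 | _11212[2]1   read 2 → write 2, move L, go to s0
s0 | _1121[2]21   read 2 → write 2, move L, go to s0
s0 | _112[1]221   read 1 → write 2, move R, go to s0
s0 | _1122[2]21   read 2 → write 2, move L, go to s0
s0 | _112[2]221   read 2 → write 2, move L, go to s0
s0 | _11[2]2221   read 2 → write 2, move L, go to s0
s0 | _1[1]22221   read 1 → write 2, move R, go to s0
s0 | _12[2]2221   read 2 → write 2, move L, go to s0
s0 | _1[2]22221   read 2 → write 2, move L, go to s0
s0 | _[1]222221   read 1 → write 2, move R, go to s0
s0 | _2[2]22221   read 2 → write 2, move L, go to s0
s0 | _[2]222221   read 2 → write 2, move L, go to s0
s0 | [_]2222221   read _ → write 1, move R, go to s1
s1 | 1[2]222221
The non-blank tape span at halt is 12222221.

12222221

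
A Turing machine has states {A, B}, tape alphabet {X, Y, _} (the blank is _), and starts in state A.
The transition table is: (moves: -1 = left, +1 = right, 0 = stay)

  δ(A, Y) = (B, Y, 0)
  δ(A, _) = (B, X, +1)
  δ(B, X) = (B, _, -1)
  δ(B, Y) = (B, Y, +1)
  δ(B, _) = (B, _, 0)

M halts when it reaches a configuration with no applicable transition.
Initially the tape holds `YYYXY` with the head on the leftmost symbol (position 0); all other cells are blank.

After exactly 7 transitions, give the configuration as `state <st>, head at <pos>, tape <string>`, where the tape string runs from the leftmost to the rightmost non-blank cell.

state B, head at 3, tape YYY_Y

state=A head=0 tape=[Y]YYXY   (A,Y)→(B,Y,0)
state=B head=0 tape=[Y]YYXY   (B,Y)→(B,Y,+1)
state=B head=1 tape=Y[Y]YXY   (B,Y)→(B,Y,+1)
state=B head=2 tape=YY[Y]XY   (B,Y)→(B,Y,+1)
state=B head=3 tape=YYY[X]Y   (B,X)→(B,_,-1)
state=B head=2 tape=YY[Y]_Y   (B,Y)→(B,Y,+1)
state=B head=3 tape=YYY[_]Y   (B,_)→(B,_,0)
state=B head=3 tape=YYY[_]Y
After 7 steps: state B, head at 3, tape YYY_Y.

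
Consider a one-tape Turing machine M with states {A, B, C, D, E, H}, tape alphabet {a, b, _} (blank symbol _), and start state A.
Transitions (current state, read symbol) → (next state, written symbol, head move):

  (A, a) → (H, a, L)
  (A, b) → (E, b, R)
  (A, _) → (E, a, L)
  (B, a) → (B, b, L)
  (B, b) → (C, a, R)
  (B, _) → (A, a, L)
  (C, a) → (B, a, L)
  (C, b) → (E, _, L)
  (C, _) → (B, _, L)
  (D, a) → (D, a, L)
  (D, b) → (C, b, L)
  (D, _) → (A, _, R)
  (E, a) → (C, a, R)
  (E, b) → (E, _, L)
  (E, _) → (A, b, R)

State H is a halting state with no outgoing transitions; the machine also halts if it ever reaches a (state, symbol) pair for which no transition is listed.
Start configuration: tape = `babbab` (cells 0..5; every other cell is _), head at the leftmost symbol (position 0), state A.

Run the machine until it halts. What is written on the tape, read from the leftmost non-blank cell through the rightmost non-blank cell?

baab__bab

A | ___[b]abbab   read b → write b, move R, go to E
E | ___b[a]bbab   read a → write a, move R, go to C
C | ___ba[b]bab   read b → write _, move L, go to E
E | ___b[a]_bab   read a → write a, move R, go to C
C | ___ba[_]bab   read _ → write _, move L, go to B
B | ___b[a]_bab   read a → write b, move L, go to B
B | ___[b]b_bab   read b → write a, move R, go to C
C | ___a[b]_bab   read b → write _, move L, go to E
E | ___[a]__bab   read a → write a, move R, go to C
C | ___a[_]_bab   read _ → write _, move L, go to B
B | ___[a]__bab   read a → write b, move L, go to B
B | __[_]b__bab   read _ → write a, move L, go to A
A | _[_]ab__bab   read _ → write a, move L, go to E
E | [_]aab__bab   read _ → write b, move R, go to A
A | b[a]ab__bab   read a → write a, move L, go to H
H | [b]aab__bab
The non-blank tape span at halt is baab__bab.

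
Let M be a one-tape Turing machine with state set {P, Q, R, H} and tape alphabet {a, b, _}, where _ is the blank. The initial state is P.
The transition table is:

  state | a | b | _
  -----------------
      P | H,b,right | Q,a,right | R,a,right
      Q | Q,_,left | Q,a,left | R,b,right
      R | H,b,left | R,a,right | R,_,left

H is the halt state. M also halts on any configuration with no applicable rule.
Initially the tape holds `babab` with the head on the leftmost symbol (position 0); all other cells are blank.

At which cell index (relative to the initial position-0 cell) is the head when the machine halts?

state=P head=0 tape=__[b]abab   (P,b)→(Q,a,right)
state=Q head=1 tape=__a[a]bab   (Q,a)→(Q,_,left)
state=Q head=0 tape=__[a]_bab   (Q,a)→(Q,_,left)
state=Q head=-1 tape=_[_]__bab   (Q,_)→(R,b,right)
state=R head=0 tape=_b[_]_bab   (R,_)→(R,_,left)
state=R head=-1 tape=_[b]__bab   (R,b)→(R,a,right)
state=R head=0 tape=_a[_]_bab   (R,_)→(R,_,left)
state=R head=-1 tape=_[a]__bab   (R,a)→(H,b,left)
state=H head=-2 tape=[_]b__bab
At halt the head is at cell -2.

-2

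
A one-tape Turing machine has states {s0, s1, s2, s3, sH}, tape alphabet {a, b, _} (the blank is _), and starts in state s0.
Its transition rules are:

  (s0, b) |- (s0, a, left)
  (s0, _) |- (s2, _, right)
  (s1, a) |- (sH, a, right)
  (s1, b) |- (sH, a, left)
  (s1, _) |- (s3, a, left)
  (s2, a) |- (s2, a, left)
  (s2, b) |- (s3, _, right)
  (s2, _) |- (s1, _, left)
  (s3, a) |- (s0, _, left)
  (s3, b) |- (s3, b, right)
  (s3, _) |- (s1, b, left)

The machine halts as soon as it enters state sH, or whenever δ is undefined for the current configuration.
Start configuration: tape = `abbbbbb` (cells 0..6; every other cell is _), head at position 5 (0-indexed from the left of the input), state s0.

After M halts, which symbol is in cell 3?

state=s0 head=5 tape=abbbb[b]b   (s0,b)→(s0,a,left)
state=s0 head=4 tape=abbb[b]ab   (s0,b)→(s0,a,left)
state=s0 head=3 tape=abb[b]aab   (s0,b)→(s0,a,left)
state=s0 head=2 tape=ab[b]aaab   (s0,b)→(s0,a,left)
state=s0 head=1 tape=a[b]aaaab   (s0,b)→(s0,a,left)
state=s0 head=0 tape=[a]aaaaab
Cell 3 holds a when M halts.

a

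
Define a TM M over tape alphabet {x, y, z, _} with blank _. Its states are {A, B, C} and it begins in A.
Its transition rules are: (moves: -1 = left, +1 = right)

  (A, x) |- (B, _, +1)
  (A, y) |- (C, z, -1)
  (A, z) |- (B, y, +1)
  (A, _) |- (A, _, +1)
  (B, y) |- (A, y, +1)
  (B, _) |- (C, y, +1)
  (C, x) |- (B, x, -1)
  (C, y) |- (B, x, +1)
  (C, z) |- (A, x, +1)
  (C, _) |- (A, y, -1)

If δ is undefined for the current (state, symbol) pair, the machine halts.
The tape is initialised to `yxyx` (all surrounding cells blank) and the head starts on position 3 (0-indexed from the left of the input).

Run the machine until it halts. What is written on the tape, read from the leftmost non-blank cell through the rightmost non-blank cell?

y_zyzy

A | yxy[x]__   read x → write _, move +1, go to B
B | yxy_[_]_   read _ → write y, move +1, go to C
C | yxy_y[_]   read _ → write y, move -1, go to A
A | yxy_[y]y   read y → write z, move -1, go to C
C | yxy[_]zy   read _ → write y, move -1, go to A
A | yx[y]yzy   read y → write z, move -1, go to C
C | y[x]zyzy   read x → write x, move -1, go to B
B | [y]xzyzy   read y → write y, move +1, go to A
A | y[x]zyzy   read x → write _, move +1, go to B
B | y_[z]yzy
The non-blank tape span at halt is y_zyzy.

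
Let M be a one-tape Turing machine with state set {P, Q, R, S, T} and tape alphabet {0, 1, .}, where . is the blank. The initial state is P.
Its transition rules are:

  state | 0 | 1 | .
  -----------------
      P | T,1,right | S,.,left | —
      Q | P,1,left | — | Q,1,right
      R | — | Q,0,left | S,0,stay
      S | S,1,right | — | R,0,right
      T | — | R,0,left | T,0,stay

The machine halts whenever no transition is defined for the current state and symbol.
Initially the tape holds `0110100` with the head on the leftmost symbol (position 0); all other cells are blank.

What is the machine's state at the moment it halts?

P | ..[0]110100   read 0 → write 1, move right, go to T
T | ..1[1]10100   read 1 → write 0, move left, go to R
R | ..[1]010100   read 1 → write 0, move left, go to Q
Q | .[.]0010100   read . → write 1, move right, go to Q
Q | .1[0]010100   read 0 → write 1, move left, go to P
P | .[1]1010100   read 1 → write ., move left, go to S
S | [.].1010100   read . → write 0, move right, go to R
R | 0[.]1010100   read . → write 0, move stay, go to S
S | 0[0]1010100   read 0 → write 1, move right, go to S
S | 01[1]010100
No transition is defined for (S, 1); M halts in state S.

S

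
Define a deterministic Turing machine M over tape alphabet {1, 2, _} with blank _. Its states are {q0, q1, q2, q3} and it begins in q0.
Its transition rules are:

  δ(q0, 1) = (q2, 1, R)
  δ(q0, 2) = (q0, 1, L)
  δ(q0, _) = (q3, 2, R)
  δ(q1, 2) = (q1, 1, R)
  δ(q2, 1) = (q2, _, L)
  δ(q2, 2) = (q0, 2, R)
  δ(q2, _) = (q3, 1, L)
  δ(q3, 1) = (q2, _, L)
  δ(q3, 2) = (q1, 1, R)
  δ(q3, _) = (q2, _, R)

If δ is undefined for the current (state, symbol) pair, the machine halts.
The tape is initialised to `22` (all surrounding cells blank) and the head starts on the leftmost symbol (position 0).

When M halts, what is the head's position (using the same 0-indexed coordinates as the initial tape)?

state=q0 head=0 tape=_[2]2_   (q0,2)→(q0,1,L)
state=q0 head=-1 tape=[_]12_   (q0,_)→(q3,2,R)
state=q3 head=0 tape=2[1]2_   (q3,1)→(q2,_,L)
state=q2 head=-1 tape=[2]_2_   (q2,2)→(q0,2,R)
state=q0 head=0 tape=2[_]2_   (q0,_)→(q3,2,R)
state=q3 head=1 tape=22[2]_   (q3,2)→(q1,1,R)
state=q1 head=2 tape=221[_]
At halt the head is at cell 2.

2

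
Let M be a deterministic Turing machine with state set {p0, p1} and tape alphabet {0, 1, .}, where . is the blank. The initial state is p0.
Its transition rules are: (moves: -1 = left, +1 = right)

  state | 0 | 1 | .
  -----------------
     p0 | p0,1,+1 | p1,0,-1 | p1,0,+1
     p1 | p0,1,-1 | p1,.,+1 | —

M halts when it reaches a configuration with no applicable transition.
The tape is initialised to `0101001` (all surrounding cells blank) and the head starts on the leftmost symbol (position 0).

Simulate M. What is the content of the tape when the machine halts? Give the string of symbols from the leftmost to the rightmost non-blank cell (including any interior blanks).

state=p0 head=0 tape=[0]101001.   (p0,0)→(p0,1,+1)
state=p0 head=1 tape=1[1]01001.   (p0,1)→(p1,0,-1)
state=p1 head=0 tape=[1]001001.   (p1,1)→(p1,.,+1)
state=p1 head=1 tape=.[0]01001.   (p1,0)→(p0,1,-1)
state=p0 head=0 tape=[.]101001.   (p0,.)→(p1,0,+1)
state=p1 head=1 tape=0[1]01001.   (p1,1)→(p1,.,+1)
state=p1 head=2 tape=0.[0]1001.   (p1,0)→(p0,1,-1)
state=p0 head=1 tape=0[.]11001.   (p0,.)→(p1,0,+1)
state=p1 head=2 tape=00[1]1001.   (p1,1)→(p1,.,+1)
state=p1 head=3 tape=00.[1]001.   (p1,1)→(p1,.,+1)
state=p1 head=4 tape=00..[0]01.   (p1,0)→(p0,1,-1)
state=p0 head=3 tape=00.[.]101.   (p0,.)→(p1,0,+1)
state=p1 head=4 tape=00.0[1]01.   (p1,1)→(p1,.,+1)
state=p1 head=5 tape=00.0.[0]1.   (p1,0)→(p0,1,-1)
state=p0 head=4 tape=00.0[.]11.   (p0,.)→(p1,0,+1)
state=p1 head=5 tape=00.00[1]1.   (p1,1)→(p1,.,+1)
state=p1 head=6 tape=00.00.[1].   (p1,1)→(p1,.,+1)
state=p1 head=7 tape=00.00..[.]
The non-blank tape span at halt is 00.00.

00.00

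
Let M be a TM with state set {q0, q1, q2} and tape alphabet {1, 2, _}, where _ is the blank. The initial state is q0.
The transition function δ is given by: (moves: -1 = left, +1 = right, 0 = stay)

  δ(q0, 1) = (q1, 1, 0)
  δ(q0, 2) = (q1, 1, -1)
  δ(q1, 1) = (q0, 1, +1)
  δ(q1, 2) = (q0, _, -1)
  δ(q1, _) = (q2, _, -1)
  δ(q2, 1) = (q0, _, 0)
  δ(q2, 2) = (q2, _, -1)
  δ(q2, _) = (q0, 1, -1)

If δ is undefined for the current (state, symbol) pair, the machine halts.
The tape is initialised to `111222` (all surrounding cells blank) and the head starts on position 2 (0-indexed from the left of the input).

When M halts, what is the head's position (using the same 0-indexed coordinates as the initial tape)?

6

q0 | 11[1]222_   read 1 → write 1, move 0, go to q1
q1 | 11[1]222_   read 1 → write 1, move +1, go to q0
q0 | 111[2]22_   read 2 → write 1, move -1, go to q1
q1 | 11[1]122_   read 1 → write 1, move +1, go to q0
q0 | 111[1]22_   read 1 → write 1, move 0, go to q1
q1 | 111[1]22_   read 1 → write 1, move +1, go to q0
q0 | 1111[2]2_   read 2 → write 1, move -1, go to q1
q1 | 111[1]12_   read 1 → write 1, move +1, go to q0
q0 | 1111[1]2_   read 1 → write 1, move 0, go to q1
q1 | 1111[1]2_   read 1 → write 1, move +1, go to q0
q0 | 11111[2]_   read 2 → write 1, move -1, go to q1
q1 | 1111[1]1_   read 1 → write 1, move +1, go to q0
q0 | 11111[1]_   read 1 → write 1, move 0, go to q1
q1 | 11111[1]_   read 1 → write 1, move +1, go to q0
q0 | 111111[_]
At halt the head is at cell 6.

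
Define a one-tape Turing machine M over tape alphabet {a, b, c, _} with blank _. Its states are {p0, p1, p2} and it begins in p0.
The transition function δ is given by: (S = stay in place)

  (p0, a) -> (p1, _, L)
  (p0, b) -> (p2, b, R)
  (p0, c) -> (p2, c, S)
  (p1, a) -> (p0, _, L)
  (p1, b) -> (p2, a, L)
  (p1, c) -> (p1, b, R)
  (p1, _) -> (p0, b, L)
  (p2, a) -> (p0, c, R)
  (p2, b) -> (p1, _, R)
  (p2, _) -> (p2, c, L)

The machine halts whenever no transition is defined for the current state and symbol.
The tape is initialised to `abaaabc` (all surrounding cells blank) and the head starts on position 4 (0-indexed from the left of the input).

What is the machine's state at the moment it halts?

p0 | abaa[a]bc   read a → write _, move L, go to p1
p1 | aba[a]_bc   read a → write _, move L, go to p0
p0 | ab[a]__bc   read a → write _, move L, go to p1
p1 | a[b]___bc   read b → write a, move L, go to p2
p2 | [a]a___bc   read a → write c, move R, go to p0
p0 | c[a]___bc   read a → write _, move L, go to p1
p1 | [c]____bc   read c → write b, move R, go to p1
p1 | b[_]___bc   read _ → write b, move L, go to p0
p0 | [b]b___bc   read b → write b, move R, go to p2
p2 | b[b]___bc   read b → write _, move R, go to p1
p1 | b_[_]__bc   read _ → write b, move L, go to p0
p0 | b[_]b__bc
No transition is defined for (p0, _); M halts in state p0.

p0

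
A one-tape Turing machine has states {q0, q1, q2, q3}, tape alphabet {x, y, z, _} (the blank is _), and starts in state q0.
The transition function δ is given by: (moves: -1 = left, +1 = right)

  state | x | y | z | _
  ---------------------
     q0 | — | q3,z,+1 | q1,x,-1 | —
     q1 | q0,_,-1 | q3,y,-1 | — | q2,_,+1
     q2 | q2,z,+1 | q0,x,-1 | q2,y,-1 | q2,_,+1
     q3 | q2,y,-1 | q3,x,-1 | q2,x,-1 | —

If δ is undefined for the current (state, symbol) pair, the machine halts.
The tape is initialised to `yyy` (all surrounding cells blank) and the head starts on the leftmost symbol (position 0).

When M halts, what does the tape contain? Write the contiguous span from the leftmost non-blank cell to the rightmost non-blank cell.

q0 | _[y]yy   read y → write z, move +1, go to q3
q3 | _z[y]y   read y → write x, move -1, go to q3
q3 | _[z]xy   read z → write x, move -1, go to q2
q2 | [_]xxy   read _ → write _, move +1, go to q2
q2 | _[x]xy   read x → write z, move +1, go to q2
q2 | _z[x]y   read x → write z, move +1, go to q2
q2 | _zz[y]   read y → write x, move -1, go to q0
q0 | _z[z]x   read z → write x, move -1, go to q1
q1 | _[z]xx
The non-blank tape span at halt is zxx.

zxx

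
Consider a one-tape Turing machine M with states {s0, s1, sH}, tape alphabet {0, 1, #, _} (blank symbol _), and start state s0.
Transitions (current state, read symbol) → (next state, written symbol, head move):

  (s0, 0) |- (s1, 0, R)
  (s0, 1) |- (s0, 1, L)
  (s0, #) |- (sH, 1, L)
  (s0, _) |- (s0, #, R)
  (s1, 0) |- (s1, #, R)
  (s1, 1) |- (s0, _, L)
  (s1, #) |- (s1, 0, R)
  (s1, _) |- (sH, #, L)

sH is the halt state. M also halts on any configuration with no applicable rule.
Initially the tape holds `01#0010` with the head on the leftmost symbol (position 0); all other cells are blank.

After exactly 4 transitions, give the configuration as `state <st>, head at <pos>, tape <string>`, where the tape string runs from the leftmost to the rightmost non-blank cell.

state sH, head at 0, tape 0##0010

state=s0 head=0 tape=[0]1#0010   (s0,0)→(s1,0,R)
state=s1 head=1 tape=0[1]#0010   (s1,1)→(s0,_,L)
state=s0 head=0 tape=[0]_#0010   (s0,0)→(s1,0,R)
state=s1 head=1 tape=0[_]#0010   (s1,_)→(sH,#,L)
state=sH head=0 tape=[0]##0010
After 4 steps: state sH, head at 0, tape 0##0010.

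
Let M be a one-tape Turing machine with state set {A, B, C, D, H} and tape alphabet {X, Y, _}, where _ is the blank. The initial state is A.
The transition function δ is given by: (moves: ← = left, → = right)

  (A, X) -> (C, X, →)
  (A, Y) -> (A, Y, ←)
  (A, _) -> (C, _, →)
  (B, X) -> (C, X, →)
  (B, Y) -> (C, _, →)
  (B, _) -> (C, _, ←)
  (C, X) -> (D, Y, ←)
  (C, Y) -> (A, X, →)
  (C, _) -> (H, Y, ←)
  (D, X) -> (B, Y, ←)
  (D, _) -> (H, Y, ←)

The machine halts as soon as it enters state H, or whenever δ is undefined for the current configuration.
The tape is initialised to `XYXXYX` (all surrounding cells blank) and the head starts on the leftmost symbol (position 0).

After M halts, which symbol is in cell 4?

state=A head=0 tape=[X]YXXYX_   (A,X)→(C,X,→)
state=C head=1 tape=X[Y]XXYX_   (C,Y)→(A,X,→)
state=A head=2 tape=XX[X]XYX_   (A,X)→(C,X,→)
state=C head=3 tape=XXX[X]YX_   (C,X)→(D,Y,←)
state=D head=2 tape=XX[X]YYX_   (D,X)→(B,Y,←)
state=B head=1 tape=X[X]YYYX_   (B,X)→(C,X,→)
state=C head=2 tape=XX[Y]YYX_   (C,Y)→(A,X,→)
state=A head=3 tape=XXX[Y]YX_   (A,Y)→(A,Y,←)
state=A head=2 tape=XX[X]YYX_   (A,X)→(C,X,→)
state=C head=3 tape=XXX[Y]YX_   (C,Y)→(A,X,→)
state=A head=4 tape=XXXX[Y]X_   (A,Y)→(A,Y,←)
state=A head=3 tape=XXX[X]YX_   (A,X)→(C,X,→)
state=C head=4 tape=XXXX[Y]X_   (C,Y)→(A,X,→)
state=A head=5 tape=XXXXX[X]_   (A,X)→(C,X,→)
state=C head=6 tape=XXXXXX[_]   (C,_)→(H,Y,←)
state=H head=5 tape=XXXXX[X]Y
Cell 4 holds X when M halts.

X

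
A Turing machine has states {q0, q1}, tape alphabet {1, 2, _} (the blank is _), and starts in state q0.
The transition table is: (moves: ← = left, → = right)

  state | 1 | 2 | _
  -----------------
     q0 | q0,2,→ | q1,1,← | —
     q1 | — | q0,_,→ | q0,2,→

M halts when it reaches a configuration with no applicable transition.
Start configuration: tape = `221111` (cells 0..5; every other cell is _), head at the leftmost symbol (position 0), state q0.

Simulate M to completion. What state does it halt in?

q0

q0 | _[2]21111_   read 2 → write 1, move ←, go to q1
q1 | [_]121111_   read _ → write 2, move →, go to q0
q0 | 2[1]21111_   read 1 → write 2, move →, go to q0
q0 | 22[2]1111_   read 2 → write 1, move ←, go to q1
q1 | 2[2]11111_   read 2 → write _, move →, go to q0
q0 | 2_[1]1111_   read 1 → write 2, move →, go to q0
q0 | 2_2[1]111_   read 1 → write 2, move →, go to q0
q0 | 2_22[1]11_   read 1 → write 2, move →, go to q0
q0 | 2_222[1]1_   read 1 → write 2, move →, go to q0
q0 | 2_2222[1]_   read 1 → write 2, move →, go to q0
q0 | 2_22222[_]
No transition is defined for (q0, _); M halts in state q0.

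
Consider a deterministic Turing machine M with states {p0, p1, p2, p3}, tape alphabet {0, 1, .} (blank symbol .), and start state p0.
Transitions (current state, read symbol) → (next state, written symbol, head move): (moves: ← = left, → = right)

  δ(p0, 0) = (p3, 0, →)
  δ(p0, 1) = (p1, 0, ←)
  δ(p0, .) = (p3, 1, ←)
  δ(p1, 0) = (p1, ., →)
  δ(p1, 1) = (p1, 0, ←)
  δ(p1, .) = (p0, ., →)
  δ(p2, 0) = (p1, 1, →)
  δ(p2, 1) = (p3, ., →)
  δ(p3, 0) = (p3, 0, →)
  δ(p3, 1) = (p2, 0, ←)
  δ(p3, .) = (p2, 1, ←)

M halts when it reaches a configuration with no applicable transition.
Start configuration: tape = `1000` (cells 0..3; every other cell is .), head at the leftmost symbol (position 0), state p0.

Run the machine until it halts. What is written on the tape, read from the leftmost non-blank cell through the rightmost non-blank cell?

00...11

p0 | .[1]000...   read 1 → write 0, move ←, go to p1
p1 | [.]0000...   read . → write ., move →, go to p0
p0 | .[0]000...   read 0 → write 0, move →, go to p3
p3 | .0[0]00...   read 0 → write 0, move →, go to p3
p3 | .00[0]0...   read 0 → write 0, move →, go to p3
p3 | .000[0]...   read 0 → write 0, move →, go to p3
p3 | .0000[.]..   read . → write 1, move ←, go to p2
p2 | .000[0]1..   read 0 → write 1, move →, go to p1
p1 | .0001[1]..   read 1 → write 0, move ←, go to p1
p1 | .000[1]0..   read 1 → write 0, move ←, go to p1
p1 | .00[0]00..   read 0 → write ., move →, go to p1
p1 | .00.[0]0..   read 0 → write ., move →, go to p1
p1 | .00..[0]..   read 0 → write ., move →, go to p1
p1 | .00...[.].   read . → write ., move →, go to p0
p0 | .00....[.]   read . → write 1, move ←, go to p3
p3 | .00...[.]1   read . → write 1, move ←, go to p2
p2 | .00..[.]11
The non-blank tape span at halt is 00...11.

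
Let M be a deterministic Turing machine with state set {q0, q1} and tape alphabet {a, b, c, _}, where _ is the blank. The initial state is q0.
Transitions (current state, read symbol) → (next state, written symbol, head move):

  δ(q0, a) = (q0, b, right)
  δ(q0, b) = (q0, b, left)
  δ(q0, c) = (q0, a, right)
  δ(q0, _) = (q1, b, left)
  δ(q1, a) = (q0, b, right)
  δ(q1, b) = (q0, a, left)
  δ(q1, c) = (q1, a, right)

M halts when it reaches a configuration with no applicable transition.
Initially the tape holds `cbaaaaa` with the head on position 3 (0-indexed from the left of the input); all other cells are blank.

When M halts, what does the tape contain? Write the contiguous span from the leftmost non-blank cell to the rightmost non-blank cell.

bbbbbbbab

state=q0 head=3 tape=__cba[a]aaa_   (q0,a)→(q0,b,right)
state=q0 head=4 tape=__cbab[a]aa_   (q0,a)→(q0,b,right)
state=q0 head=5 tape=__cbabb[a]a_   (q0,a)→(q0,b,right)
state=q0 head=6 tape=__cbabbb[a]_   (q0,a)→(q0,b,right)
state=q0 head=7 tape=__cbabbbb[_]   (q0,_)→(q1,b,left)
state=q1 head=6 tape=__cbabbb[b]b   (q1,b)→(q0,a,left)
state=q0 head=5 tape=__cbabb[b]ab   (q0,b)→(q0,b,left)
state=q0 head=4 tape=__cbab[b]bab   (q0,b)→(q0,b,left)
state=q0 head=3 tape=__cba[b]bbab   (q0,b)→(q0,b,left)
state=q0 head=2 tape=__cb[a]bbbab   (q0,a)→(q0,b,right)
state=q0 head=3 tape=__cbb[b]bbab   (q0,b)→(q0,b,left)
state=q0 head=2 tape=__cb[b]bbbab   (q0,b)→(q0,b,left)
state=q0 head=1 tape=__c[b]bbbbab   (q0,b)→(q0,b,left)
state=q0 head=0 tape=__[c]bbbbbab   (q0,c)→(q0,a,right)
state=q0 head=1 tape=__a[b]bbbbab   (q0,b)→(q0,b,left)
state=q0 head=0 tape=__[a]bbbbbab   (q0,a)→(q0,b,right)
state=q0 head=1 tape=__b[b]bbbbab   (q0,b)→(q0,b,left)
state=q0 head=0 tape=__[b]bbbbbab   (q0,b)→(q0,b,left)
state=q0 head=-1 tape=_[_]bbbbbbab   (q0,_)→(q1,b,left)
state=q1 head=-2 tape=[_]bbbbbbbab
The non-blank tape span at halt is bbbbbbbab.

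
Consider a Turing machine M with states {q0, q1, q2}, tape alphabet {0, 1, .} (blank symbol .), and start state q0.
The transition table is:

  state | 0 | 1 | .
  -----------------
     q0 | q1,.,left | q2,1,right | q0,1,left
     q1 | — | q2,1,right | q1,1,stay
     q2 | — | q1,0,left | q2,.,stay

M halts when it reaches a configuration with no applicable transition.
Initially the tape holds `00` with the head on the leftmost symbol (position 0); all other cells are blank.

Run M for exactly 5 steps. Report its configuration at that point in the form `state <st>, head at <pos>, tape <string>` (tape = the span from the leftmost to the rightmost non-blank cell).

state q2, head at 0, tape 1.0

q0 | .[0]0   read 0 → write ., move left, go to q1
q1 | [.].0   read . → write 1, move stay, go to q1
q1 | [1].0   read 1 → write 1, move right, go to q2
q2 | 1[.]0   read . → write ., move stay, go to q2
q2 | 1[.]0   read . → write ., move stay, go to q2
q2 | 1[.]0
After 5 steps: state q2, head at 0, tape 1.0.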